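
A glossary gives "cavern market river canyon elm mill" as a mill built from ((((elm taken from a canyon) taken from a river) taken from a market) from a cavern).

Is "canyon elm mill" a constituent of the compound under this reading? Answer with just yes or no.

no

The top-level split is [cavern market river canyon elm] [mill]; the full structure is [[cavern [market [river [canyon elm]]]] mill].
"canyon elm mill" straddles a constituent boundary, so it is not a single unit.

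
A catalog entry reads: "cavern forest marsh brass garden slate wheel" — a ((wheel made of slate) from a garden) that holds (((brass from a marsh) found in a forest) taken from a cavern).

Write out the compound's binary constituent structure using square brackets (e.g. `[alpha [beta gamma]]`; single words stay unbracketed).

The outermost head in the paraphrase is "wheel" (specifically "garden slate wheel"), modified by "cavern forest marsh brass".
Within "cavern forest marsh brass", the head is "brass" (specifically "forest marsh brass") and the modifier is "cavern".
Within "forest marsh brass", the head is "brass" (specifically "marsh brass") and the modifier is "forest".
Within "marsh brass", the head is "brass" and the modifier is "marsh".
Within "garden slate wheel", the head is "wheel" (specifically "slate wheel") and the modifier is "garden".
Within "slate wheel", the head is "wheel" and the modifier is "slate".
Assembled: [[cavern [forest [marsh brass]]] [garden [slate wheel]]].

[[cavern [forest [marsh brass]]] [garden [slate wheel]]]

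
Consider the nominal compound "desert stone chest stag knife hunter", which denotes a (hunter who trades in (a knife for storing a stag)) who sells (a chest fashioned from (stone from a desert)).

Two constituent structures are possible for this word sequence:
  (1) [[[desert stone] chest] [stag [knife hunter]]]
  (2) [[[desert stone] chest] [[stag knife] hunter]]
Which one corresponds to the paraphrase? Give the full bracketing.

[[[desert stone] chest] [[stag knife] hunter]]

The paraphrase's head is the "hunter" part ("stag knife hunter"); its modifier is "desert stone chest".
That top-level split, carried through the inner groups, gives [[[desert stone] chest] [[stag knife] hunter]].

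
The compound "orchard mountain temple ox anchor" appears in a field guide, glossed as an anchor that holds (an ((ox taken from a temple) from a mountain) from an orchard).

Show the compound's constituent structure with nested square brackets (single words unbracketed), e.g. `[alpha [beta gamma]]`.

[[orchard [mountain [temple ox]]] anchor]

Overall it is a kind of anchor; the modifier is "orchard mountain temple ox".
Within "orchard mountain temple ox", the head is "ox" (specifically "mountain temple ox") and the modifier is "orchard".
Within "mountain temple ox", the head is "ox" (specifically "temple ox") and the modifier is "mountain".
Within "temple ox", the head is "ox" and the modifier is "temple".
Putting it together: [[orchard [mountain [temple ox]]] anchor].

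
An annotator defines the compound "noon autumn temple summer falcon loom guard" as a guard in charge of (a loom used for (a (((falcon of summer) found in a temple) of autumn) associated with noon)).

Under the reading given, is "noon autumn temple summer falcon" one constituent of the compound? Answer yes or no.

The paraphrase groups the words so that "noon autumn temple summer falcon" is one unit: it corresponds to a single parenthesized sub-phrase.
The full structure is [[[noon [autumn [temple [summer falcon]]]] loom] guard], in which [noon autumn temple summer falcon] is a constituent.

yes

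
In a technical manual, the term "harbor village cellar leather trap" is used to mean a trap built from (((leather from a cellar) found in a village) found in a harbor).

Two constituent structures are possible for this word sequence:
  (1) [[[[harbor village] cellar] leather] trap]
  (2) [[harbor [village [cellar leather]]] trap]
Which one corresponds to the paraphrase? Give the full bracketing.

The paraphrase's head is the "trap" part ("trap"); its modifier is "harbor village cellar leather".
That top-level split, carried through the inner groups, gives [[harbor [village [cellar leather]]] trap].

[[harbor [village [cellar leather]]] trap]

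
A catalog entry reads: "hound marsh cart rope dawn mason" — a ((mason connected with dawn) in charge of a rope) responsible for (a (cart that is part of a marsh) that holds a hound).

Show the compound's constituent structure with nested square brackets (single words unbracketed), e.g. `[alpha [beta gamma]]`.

[[hound [marsh cart]] [rope [dawn mason]]]

Whole compound: head "mason" (specifically "rope dawn mason"), modifier "hound marsh cart".
"hound marsh cart" → head "cart" (specifically "marsh cart"), modifier "hound".
"marsh cart" → head "cart", modifier "marsh".
"rope dawn mason" → head "mason" (specifically "dawn mason"), modifier "rope".
"dawn mason" → head "mason", modifier "dawn".
Putting it together: [[hound [marsh cart]] [rope [dawn mason]]].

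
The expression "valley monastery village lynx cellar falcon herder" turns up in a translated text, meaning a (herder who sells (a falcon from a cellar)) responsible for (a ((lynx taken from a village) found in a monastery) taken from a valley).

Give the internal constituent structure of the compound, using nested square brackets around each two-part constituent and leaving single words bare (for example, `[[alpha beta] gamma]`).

[[valley [monastery [village lynx]]] [[cellar falcon] herder]]

At the top level: head "herder" (specifically "cellar falcon herder"); modifier "valley monastery village lynx".
Within "valley monastery village lynx", the head is "lynx" (specifically "monastery village lynx") and the modifier is "valley".
Within "monastery village lynx", the head is "lynx" (specifically "village lynx") and the modifier is "monastery".
Within "village lynx", the head is "lynx" and the modifier is "village".
Within "cellar falcon herder", the head is "herder" and the modifier is "cellar falcon".
Within "cellar falcon", the head is "falcon" and the modifier is "cellar".
Assembled: [[valley [monastery [village lynx]]] [[cellar falcon] herder]].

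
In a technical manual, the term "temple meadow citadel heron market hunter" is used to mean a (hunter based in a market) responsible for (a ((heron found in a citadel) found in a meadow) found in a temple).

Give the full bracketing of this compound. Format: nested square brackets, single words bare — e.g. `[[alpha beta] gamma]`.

[[temple [meadow [citadel heron]]] [market hunter]]

At the top level: head "hunter" (specifically "market hunter"); modifier "temple meadow citadel heron".
Inside "temple meadow citadel heron": head "heron" (specifically "meadow citadel heron"), modifier "temple".
Inside "meadow citadel heron": head "heron" (specifically "citadel heron"), modifier "meadow".
Inside "citadel heron": head "heron", modifier "citadel".
Inside "market hunter": head "hunter", modifier "market".
So the structure is [[temple [meadow [citadel heron]]] [market hunter]].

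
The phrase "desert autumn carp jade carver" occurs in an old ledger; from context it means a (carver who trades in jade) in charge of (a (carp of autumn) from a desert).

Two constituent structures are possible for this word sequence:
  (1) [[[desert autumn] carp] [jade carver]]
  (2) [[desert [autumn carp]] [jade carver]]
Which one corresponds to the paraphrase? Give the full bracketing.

[[desert [autumn carp]] [jade carver]]

The paraphrase's head is the "carver" part ("jade carver"); its modifier is "desert autumn carp".
That top-level split, carried through the inner groups, gives [[desert [autumn carp]] [jade carver]].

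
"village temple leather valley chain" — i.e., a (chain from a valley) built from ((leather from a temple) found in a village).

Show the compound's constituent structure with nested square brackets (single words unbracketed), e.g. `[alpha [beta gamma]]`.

[[village [temple leather]] [valley chain]]

Overall it is a kind of chain (specifically "valley chain"); the modifier is "village temple leather".
"village temple leather" → head "leather" (specifically "temple leather"), modifier "village".
"temple leather" → head "leather", modifier "temple".
"valley chain" → head "chain", modifier "valley".
Assembled: [[village [temple leather]] [valley chain]].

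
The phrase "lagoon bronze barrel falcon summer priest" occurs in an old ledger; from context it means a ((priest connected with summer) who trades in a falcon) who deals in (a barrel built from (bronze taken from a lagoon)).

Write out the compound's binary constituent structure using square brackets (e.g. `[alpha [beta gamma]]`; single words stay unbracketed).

[[[lagoon bronze] barrel] [falcon [summer priest]]]

Whole compound: head "priest" (specifically "falcon summer priest"), modifier "lagoon bronze barrel".
Within "lagoon bronze barrel", the head is "barrel" and the modifier is "lagoon bronze".
Within "lagoon bronze", the head is "bronze" and the modifier is "lagoon".
Within "falcon summer priest", the head is "priest" (specifically "summer priest") and the modifier is "falcon".
Within "summer priest", the head is "priest" and the modifier is "summer".
Assembled: [[[lagoon bronze] barrel] [falcon [summer priest]]].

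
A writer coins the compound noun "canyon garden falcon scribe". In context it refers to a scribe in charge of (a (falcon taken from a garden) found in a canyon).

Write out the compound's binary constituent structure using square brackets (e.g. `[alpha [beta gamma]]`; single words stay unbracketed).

[[canyon [garden falcon]] scribe]

Whole compound: head "scribe", modifier "canyon garden falcon".
Within "canyon garden falcon", the head is "falcon" (specifically "garden falcon") and the modifier is "canyon".
Within "garden falcon", the head is "falcon" and the modifier is "garden".
Putting it together: [[canyon [garden falcon]] scribe].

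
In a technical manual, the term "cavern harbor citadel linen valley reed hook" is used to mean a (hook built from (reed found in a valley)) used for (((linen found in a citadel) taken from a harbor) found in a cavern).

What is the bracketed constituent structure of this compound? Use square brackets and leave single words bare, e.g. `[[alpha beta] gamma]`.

Whole compound: head "hook" (specifically "valley reed hook"), modifier "cavern harbor citadel linen".
Within "cavern harbor citadel linen", the head is "linen" (specifically "harbor citadel linen") and the modifier is "cavern".
Within "harbor citadel linen", the head is "linen" (specifically "citadel linen") and the modifier is "harbor".
Within "citadel linen", the head is "linen" and the modifier is "citadel".
Within "valley reed hook", the head is "hook" and the modifier is "valley reed".
Within "valley reed", the head is "reed" and the modifier is "valley".
So the structure is [[cavern [harbor [citadel linen]]] [[valley reed] hook]].

[[cavern [harbor [citadel linen]]] [[valley reed] hook]]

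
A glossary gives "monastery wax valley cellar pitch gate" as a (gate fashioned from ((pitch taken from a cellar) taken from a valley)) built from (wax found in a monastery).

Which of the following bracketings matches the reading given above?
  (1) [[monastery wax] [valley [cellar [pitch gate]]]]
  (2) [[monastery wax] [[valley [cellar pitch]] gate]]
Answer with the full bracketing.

The paraphrase's head is the "gate" part ("valley cellar pitch gate"); its modifier is "monastery wax".
That top-level split, carried through the inner groups, gives [[monastery wax] [[valley [cellar pitch]] gate]].

[[monastery wax] [[valley [cellar pitch]] gate]]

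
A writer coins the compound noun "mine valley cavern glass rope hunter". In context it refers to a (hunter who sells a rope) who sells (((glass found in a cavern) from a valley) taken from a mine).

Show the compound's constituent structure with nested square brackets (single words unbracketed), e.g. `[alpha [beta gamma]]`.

At the top level: head "hunter" (specifically "rope hunter"); modifier "mine valley cavern glass".
"mine valley cavern glass" → head "glass" (specifically "valley cavern glass"), modifier "mine".
"valley cavern glass" → head "glass" (specifically "cavern glass"), modifier "valley".
"cavern glass" → head "glass", modifier "cavern".
"rope hunter" → head "hunter", modifier "rope".
Putting it together: [[mine [valley [cavern glass]]] [rope hunter]].

[[mine [valley [cavern glass]]] [rope hunter]]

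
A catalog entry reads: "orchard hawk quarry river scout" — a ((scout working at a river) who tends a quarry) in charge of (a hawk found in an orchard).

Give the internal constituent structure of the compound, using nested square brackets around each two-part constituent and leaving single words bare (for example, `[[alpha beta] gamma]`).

At the top level: head "scout" (specifically "quarry river scout"); modifier "orchard hawk".
"orchard hawk" → head "hawk", modifier "orchard".
"quarry river scout" → head "scout" (specifically "river scout"), modifier "quarry".
"river scout" → head "scout", modifier "river".
So the structure is [[orchard hawk] [quarry [river scout]]].

[[orchard hawk] [quarry [river scout]]]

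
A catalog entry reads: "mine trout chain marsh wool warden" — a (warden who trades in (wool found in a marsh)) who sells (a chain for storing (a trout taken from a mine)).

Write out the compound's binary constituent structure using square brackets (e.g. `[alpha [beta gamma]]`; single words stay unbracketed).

[[[mine trout] chain] [[marsh wool] warden]]

At the top level: head "warden" (specifically "marsh wool warden"); modifier "mine trout chain".
"mine trout chain" → head "chain", modifier "mine trout".
"mine trout" → head "trout", modifier "mine".
"marsh wool warden" → head "warden", modifier "marsh wool".
"marsh wool" → head "wool", modifier "marsh".
Assembled: [[[mine trout] chain] [[marsh wool] warden]].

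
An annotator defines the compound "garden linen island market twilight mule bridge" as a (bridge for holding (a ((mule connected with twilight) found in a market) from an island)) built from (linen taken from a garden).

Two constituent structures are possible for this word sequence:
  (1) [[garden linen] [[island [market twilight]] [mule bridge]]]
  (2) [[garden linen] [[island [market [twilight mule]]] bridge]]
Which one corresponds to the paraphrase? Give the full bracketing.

The paraphrase's head is the "bridge" part ("island market twilight mule bridge"); its modifier is "garden linen".
That top-level split, carried through the inner groups, gives [[garden linen] [[island [market [twilight mule]]] bridge]].

[[garden linen] [[island [market [twilight mule]]] bridge]]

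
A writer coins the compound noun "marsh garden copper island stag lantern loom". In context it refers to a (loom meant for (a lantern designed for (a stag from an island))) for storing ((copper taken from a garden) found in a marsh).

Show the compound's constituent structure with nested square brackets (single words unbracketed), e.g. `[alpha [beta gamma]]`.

[[marsh [garden copper]] [[[island stag] lantern] loom]]

At the top level: head "loom" (specifically "island stag lantern loom"); modifier "marsh garden copper".
"marsh garden copper" → head "copper" (specifically "garden copper"), modifier "marsh".
"garden copper" → head "copper", modifier "garden".
"island stag lantern loom" → head "loom", modifier "island stag lantern".
"island stag lantern" → head "lantern", modifier "island stag".
"island stag" → head "stag", modifier "island".
Assembled: [[marsh [garden copper]] [[[island stag] lantern] loom]].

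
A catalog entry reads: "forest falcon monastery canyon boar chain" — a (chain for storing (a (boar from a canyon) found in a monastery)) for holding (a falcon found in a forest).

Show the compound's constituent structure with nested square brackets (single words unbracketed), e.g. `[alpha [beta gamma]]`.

[[forest falcon] [[monastery [canyon boar]] chain]]

Overall it is a kind of chain (specifically "monastery canyon boar chain"); the modifier is "forest falcon".
Inside "forest falcon": head "falcon", modifier "forest".
Inside "monastery canyon boar chain": head "chain", modifier "monastery canyon boar".
Inside "monastery canyon boar": head "boar" (specifically "canyon boar"), modifier "monastery".
Inside "canyon boar": head "boar", modifier "canyon".
So the structure is [[forest falcon] [[monastery [canyon boar]] chain]].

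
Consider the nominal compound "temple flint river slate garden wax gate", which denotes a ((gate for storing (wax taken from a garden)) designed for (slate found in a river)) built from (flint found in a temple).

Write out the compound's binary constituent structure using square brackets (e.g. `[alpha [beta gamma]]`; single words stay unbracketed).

[[temple flint] [[river slate] [[garden wax] gate]]]

The outermost head in the paraphrase is "gate" (specifically "river slate garden wax gate"), modified by "temple flint".
Inside "temple flint": head "flint", modifier "temple".
Inside "river slate garden wax gate": head "gate" (specifically "garden wax gate"), modifier "river slate".
Inside "river slate": head "slate", modifier "river".
Inside "garden wax gate": head "gate", modifier "garden wax".
Inside "garden wax": head "wax", modifier "garden".
Putting it together: [[temple flint] [[river slate] [[garden wax] gate]]].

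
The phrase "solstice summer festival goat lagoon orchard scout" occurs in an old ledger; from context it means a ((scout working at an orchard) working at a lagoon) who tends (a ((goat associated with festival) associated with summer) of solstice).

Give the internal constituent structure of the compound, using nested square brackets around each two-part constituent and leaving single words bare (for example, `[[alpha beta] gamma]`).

[[solstice [summer [festival goat]]] [lagoon [orchard scout]]]

At the top level: head "scout" (specifically "lagoon orchard scout"); modifier "solstice summer festival goat".
Inside "solstice summer festival goat": head "goat" (specifically "summer festival goat"), modifier "solstice".
Inside "summer festival goat": head "goat" (specifically "festival goat"), modifier "summer".
Inside "festival goat": head "goat", modifier "festival".
Inside "lagoon orchard scout": head "scout" (specifically "orchard scout"), modifier "lagoon".
Inside "orchard scout": head "scout", modifier "orchard".
So the structure is [[solstice [summer [festival goat]]] [lagoon [orchard scout]]].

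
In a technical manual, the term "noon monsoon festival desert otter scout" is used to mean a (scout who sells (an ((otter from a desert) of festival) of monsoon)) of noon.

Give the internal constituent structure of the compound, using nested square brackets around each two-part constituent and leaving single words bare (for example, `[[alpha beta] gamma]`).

The outermost head in the paraphrase is "scout" (specifically "monsoon festival desert otter scout"), modified by "noon".
Inside "monsoon festival desert otter scout": head "scout", modifier "monsoon festival desert otter".
Inside "monsoon festival desert otter": head "otter" (specifically "festival desert otter"), modifier "monsoon".
Inside "festival desert otter": head "otter" (specifically "desert otter"), modifier "festival".
Inside "desert otter": head "otter", modifier "desert".
Putting it together: [noon [[monsoon [festival [desert otter]]] scout]].

[noon [[monsoon [festival [desert otter]]] scout]]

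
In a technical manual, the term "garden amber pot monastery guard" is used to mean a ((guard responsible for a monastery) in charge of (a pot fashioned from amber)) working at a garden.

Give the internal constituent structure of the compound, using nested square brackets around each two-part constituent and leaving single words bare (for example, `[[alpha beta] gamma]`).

[garden [[amber pot] [monastery guard]]]

Whole compound: head "guard" (specifically "amber pot monastery guard"), modifier "garden".
Within "amber pot monastery guard", the head is "guard" (specifically "monastery guard") and the modifier is "amber pot".
Within "amber pot", the head is "pot" and the modifier is "amber".
Within "monastery guard", the head is "guard" and the modifier is "monastery".
Assembled: [garden [[amber pot] [monastery guard]]].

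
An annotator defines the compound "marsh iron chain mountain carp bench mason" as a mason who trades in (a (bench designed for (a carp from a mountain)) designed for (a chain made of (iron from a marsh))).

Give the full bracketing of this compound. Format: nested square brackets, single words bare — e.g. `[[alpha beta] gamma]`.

[[[[marsh iron] chain] [[mountain carp] bench]] mason]

At the top level: head "mason"; modifier "marsh iron chain mountain carp bench".
Within "marsh iron chain mountain carp bench", the head is "bench" (specifically "mountain carp bench") and the modifier is "marsh iron chain".
Within "marsh iron chain", the head is "chain" and the modifier is "marsh iron".
Within "marsh iron", the head is "iron" and the modifier is "marsh".
Within "mountain carp bench", the head is "bench" and the modifier is "mountain carp".
Within "mountain carp", the head is "carp" and the modifier is "mountain".
Assembled: [[[[marsh iron] chain] [[mountain carp] bench]] mason].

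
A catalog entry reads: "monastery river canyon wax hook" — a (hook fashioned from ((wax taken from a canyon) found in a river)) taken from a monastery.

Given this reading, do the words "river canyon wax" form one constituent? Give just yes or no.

The paraphrase groups the words so that "river canyon wax" is one unit: it corresponds to a single parenthesized sub-phrase.
The full structure is [monastery [[river [canyon wax]] hook]], in which [river canyon wax] is a constituent.

yes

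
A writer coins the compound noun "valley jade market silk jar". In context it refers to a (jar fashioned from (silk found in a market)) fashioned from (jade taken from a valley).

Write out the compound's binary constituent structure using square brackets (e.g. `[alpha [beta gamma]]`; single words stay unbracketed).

[[valley jade] [[market silk] jar]]

The outermost head in the paraphrase is "jar" (specifically "market silk jar"), modified by "valley jade".
Inside "valley jade": head "jade", modifier "valley".
Inside "market silk jar": head "jar", modifier "market silk".
Inside "market silk": head "silk", modifier "market".
So the structure is [[valley jade] [[market silk] jar]].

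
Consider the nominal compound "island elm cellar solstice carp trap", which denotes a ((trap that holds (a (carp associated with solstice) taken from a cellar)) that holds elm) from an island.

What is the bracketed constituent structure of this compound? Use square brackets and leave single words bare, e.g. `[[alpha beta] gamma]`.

The outermost head in the paraphrase is "trap" (specifically "elm cellar solstice carp trap"), modified by "island".
Within "elm cellar solstice carp trap", the head is "trap" (specifically "cellar solstice carp trap") and the modifier is "elm".
Within "cellar solstice carp trap", the head is "trap" and the modifier is "cellar solstice carp".
Within "cellar solstice carp", the head is "carp" (specifically "solstice carp") and the modifier is "cellar".
Within "solstice carp", the head is "carp" and the modifier is "solstice".
So the structure is [island [elm [[cellar [solstice carp]] trap]]].

[island [elm [[cellar [solstice carp]] trap]]]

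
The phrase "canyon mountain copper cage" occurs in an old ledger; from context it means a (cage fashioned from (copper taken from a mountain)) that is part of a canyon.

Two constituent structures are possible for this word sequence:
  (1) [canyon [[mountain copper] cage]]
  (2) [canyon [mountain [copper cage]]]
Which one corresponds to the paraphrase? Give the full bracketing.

[canyon [[mountain copper] cage]]

The paraphrase's head is the "cage" part ("mountain copper cage"); its modifier is "canyon".
That top-level split, carried through the inner groups, gives [canyon [[mountain copper] cage]].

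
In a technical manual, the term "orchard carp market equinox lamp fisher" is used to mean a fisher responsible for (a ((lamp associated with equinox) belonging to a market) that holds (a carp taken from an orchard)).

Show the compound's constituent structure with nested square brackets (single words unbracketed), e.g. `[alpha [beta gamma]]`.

At the top level: head "fisher"; modifier "orchard carp market equinox lamp".
Within "orchard carp market equinox lamp", the head is "lamp" (specifically "market equinox lamp") and the modifier is "orchard carp".
Within "orchard carp", the head is "carp" and the modifier is "orchard".
Within "market equinox lamp", the head is "lamp" (specifically "equinox lamp") and the modifier is "market".
Within "equinox lamp", the head is "lamp" and the modifier is "equinox".
So the structure is [[[orchard carp] [market [equinox lamp]]] fisher].

[[[orchard carp] [market [equinox lamp]]] fisher]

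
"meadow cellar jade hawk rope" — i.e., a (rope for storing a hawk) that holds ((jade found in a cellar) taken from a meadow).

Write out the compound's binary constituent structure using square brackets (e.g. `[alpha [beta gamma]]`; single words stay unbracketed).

[[meadow [cellar jade]] [hawk rope]]

The outermost head in the paraphrase is "rope" (specifically "hawk rope"), modified by "meadow cellar jade".
Inside "meadow cellar jade": head "jade" (specifically "cellar jade"), modifier "meadow".
Inside "cellar jade": head "jade", modifier "cellar".
Inside "hawk rope": head "rope", modifier "hawk".
Putting it together: [[meadow [cellar jade]] [hawk rope]].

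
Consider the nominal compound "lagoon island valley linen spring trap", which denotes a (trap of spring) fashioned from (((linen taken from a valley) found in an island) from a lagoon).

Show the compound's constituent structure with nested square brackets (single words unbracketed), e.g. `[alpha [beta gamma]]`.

[[lagoon [island [valley linen]]] [spring trap]]

Whole compound: head "trap" (specifically "spring trap"), modifier "lagoon island valley linen".
"lagoon island valley linen" → head "linen" (specifically "island valley linen"), modifier "lagoon".
"island valley linen" → head "linen" (specifically "valley linen"), modifier "island".
"valley linen" → head "linen", modifier "valley".
"spring trap" → head "trap", modifier "spring".
Assembled: [[lagoon [island [valley linen]]] [spring trap]].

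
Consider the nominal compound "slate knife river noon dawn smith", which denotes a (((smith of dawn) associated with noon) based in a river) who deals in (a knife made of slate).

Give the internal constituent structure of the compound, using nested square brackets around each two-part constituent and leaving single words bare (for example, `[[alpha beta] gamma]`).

Overall it is a kind of smith (specifically "river noon dawn smith"); the modifier is "slate knife".
Within "slate knife", the head is "knife" and the modifier is "slate".
Within "river noon dawn smith", the head is "smith" (specifically "noon dawn smith") and the modifier is "river".
Within "noon dawn smith", the head is "smith" (specifically "dawn smith") and the modifier is "noon".
Within "dawn smith", the head is "smith" and the modifier is "dawn".
So the structure is [[slate knife] [river [noon [dawn smith]]]].

[[slate knife] [river [noon [dawn smith]]]]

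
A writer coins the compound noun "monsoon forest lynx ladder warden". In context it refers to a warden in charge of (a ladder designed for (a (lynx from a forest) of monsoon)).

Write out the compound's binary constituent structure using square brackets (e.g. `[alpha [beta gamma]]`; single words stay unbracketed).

[[[monsoon [forest lynx]] ladder] warden]

Overall it is a kind of warden; the modifier is "monsoon forest lynx ladder".
Inside "monsoon forest lynx ladder": head "ladder", modifier "monsoon forest lynx".
Inside "monsoon forest lynx": head "lynx" (specifically "forest lynx"), modifier "monsoon".
Inside "forest lynx": head "lynx", modifier "forest".
Assembled: [[[monsoon [forest lynx]] ladder] warden].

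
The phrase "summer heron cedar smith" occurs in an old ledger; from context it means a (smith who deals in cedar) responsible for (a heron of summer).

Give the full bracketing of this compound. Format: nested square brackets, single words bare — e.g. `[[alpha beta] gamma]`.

At the top level: head "smith" (specifically "cedar smith"); modifier "summer heron".
Within "summer heron", the head is "heron" and the modifier is "summer".
Within "cedar smith", the head is "smith" and the modifier is "cedar".
Assembled: [[summer heron] [cedar smith]].

[[summer heron] [cedar smith]]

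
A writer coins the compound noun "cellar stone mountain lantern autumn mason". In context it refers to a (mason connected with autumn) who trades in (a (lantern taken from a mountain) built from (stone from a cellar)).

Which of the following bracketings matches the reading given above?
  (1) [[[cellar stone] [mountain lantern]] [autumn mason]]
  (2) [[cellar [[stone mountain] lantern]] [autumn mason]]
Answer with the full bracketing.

[[[cellar stone] [mountain lantern]] [autumn mason]]

The paraphrase's head is the "mason" part ("autumn mason"); its modifier is "cellar stone mountain lantern".
That top-level split, carried through the inner groups, gives [[[cellar stone] [mountain lantern]] [autumn mason]].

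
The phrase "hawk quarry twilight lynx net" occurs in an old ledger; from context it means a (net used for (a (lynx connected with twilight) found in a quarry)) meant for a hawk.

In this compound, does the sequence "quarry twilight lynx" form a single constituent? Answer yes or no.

The paraphrase groups the words so that "quarry twilight lynx" is one unit: it corresponds to a single parenthesized sub-phrase.
The full structure is [hawk [[quarry [twilight lynx]] net]], in which [quarry twilight lynx] is a constituent.

yes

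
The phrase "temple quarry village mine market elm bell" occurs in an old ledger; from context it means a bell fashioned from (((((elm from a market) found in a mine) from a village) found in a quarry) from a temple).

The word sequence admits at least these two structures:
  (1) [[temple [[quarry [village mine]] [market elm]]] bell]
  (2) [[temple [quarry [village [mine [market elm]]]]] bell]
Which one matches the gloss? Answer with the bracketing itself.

The paraphrase's head is the "bell" part ("bell"); its modifier is "temple quarry village mine market elm".
That top-level split, carried through the inner groups, gives [[temple [quarry [village [mine [market elm]]]]] bell].

[[temple [quarry [village [mine [market elm]]]]] bell]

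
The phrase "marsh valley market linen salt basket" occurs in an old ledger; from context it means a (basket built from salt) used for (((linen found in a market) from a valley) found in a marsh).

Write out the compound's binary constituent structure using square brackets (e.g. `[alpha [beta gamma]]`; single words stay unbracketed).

Whole compound: head "basket" (specifically "salt basket"), modifier "marsh valley market linen".
Inside "marsh valley market linen": head "linen" (specifically "valley market linen"), modifier "marsh".
Inside "valley market linen": head "linen" (specifically "market linen"), modifier "valley".
Inside "market linen": head "linen", modifier "market".
Inside "salt basket": head "basket", modifier "salt".
Putting it together: [[marsh [valley [market linen]]] [salt basket]].

[[marsh [valley [market linen]]] [salt basket]]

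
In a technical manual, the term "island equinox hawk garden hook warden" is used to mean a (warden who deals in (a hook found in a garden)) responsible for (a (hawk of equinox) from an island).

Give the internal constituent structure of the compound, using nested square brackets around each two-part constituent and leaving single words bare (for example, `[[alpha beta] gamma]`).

[[island [equinox hawk]] [[garden hook] warden]]

At the top level: head "warden" (specifically "garden hook warden"); modifier "island equinox hawk".
Within "island equinox hawk", the head is "hawk" (specifically "equinox hawk") and the modifier is "island".
Within "equinox hawk", the head is "hawk" and the modifier is "equinox".
Within "garden hook warden", the head is "warden" and the modifier is "garden hook".
Within "garden hook", the head is "hook" and the modifier is "garden".
Assembled: [[island [equinox hawk]] [[garden hook] warden]].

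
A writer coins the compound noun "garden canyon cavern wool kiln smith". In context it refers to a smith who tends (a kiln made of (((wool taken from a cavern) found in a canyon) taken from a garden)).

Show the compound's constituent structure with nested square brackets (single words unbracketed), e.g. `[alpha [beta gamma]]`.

[[[garden [canyon [cavern wool]]] kiln] smith]

The outermost head in the paraphrase is "smith", modified by "garden canyon cavern wool kiln".
Inside "garden canyon cavern wool kiln": head "kiln", modifier "garden canyon cavern wool".
Inside "garden canyon cavern wool": head "wool" (specifically "canyon cavern wool"), modifier "garden".
Inside "canyon cavern wool": head "wool" (specifically "cavern wool"), modifier "canyon".
Inside "cavern wool": head "wool", modifier "cavern".
So the structure is [[[garden [canyon [cavern wool]]] kiln] smith].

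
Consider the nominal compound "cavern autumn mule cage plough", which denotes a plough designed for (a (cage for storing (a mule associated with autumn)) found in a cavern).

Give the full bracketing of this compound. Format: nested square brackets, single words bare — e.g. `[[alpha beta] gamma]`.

[[cavern [[autumn mule] cage]] plough]

At the top level: head "plough"; modifier "cavern autumn mule cage".
Within "cavern autumn mule cage", the head is "cage" (specifically "autumn mule cage") and the modifier is "cavern".
Within "autumn mule cage", the head is "cage" and the modifier is "autumn mule".
Within "autumn mule", the head is "mule" and the modifier is "autumn".
So the structure is [[cavern [[autumn mule] cage]] plough].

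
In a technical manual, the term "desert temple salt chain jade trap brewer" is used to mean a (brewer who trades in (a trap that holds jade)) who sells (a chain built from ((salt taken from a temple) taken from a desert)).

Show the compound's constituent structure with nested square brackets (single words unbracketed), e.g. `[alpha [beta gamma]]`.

At the top level: head "brewer" (specifically "jade trap brewer"); modifier "desert temple salt chain".
Inside "desert temple salt chain": head "chain", modifier "desert temple salt".
Inside "desert temple salt": head "salt" (specifically "temple salt"), modifier "desert".
Inside "temple salt": head "salt", modifier "temple".
Inside "jade trap brewer": head "brewer", modifier "jade trap".
Inside "jade trap": head "trap", modifier "jade".
Assembled: [[[desert [temple salt]] chain] [[jade trap] brewer]].

[[[desert [temple salt]] chain] [[jade trap] brewer]]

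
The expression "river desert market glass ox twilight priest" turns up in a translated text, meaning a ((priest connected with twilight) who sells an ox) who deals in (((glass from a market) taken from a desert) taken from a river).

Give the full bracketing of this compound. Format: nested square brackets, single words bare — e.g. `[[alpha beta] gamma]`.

At the top level: head "priest" (specifically "ox twilight priest"); modifier "river desert market glass".
Within "river desert market glass", the head is "glass" (specifically "desert market glass") and the modifier is "river".
Within "desert market glass", the head is "glass" (specifically "market glass") and the modifier is "desert".
Within "market glass", the head is "glass" and the modifier is "market".
Within "ox twilight priest", the head is "priest" (specifically "twilight priest") and the modifier is "ox".
Within "twilight priest", the head is "priest" and the modifier is "twilight".
Putting it together: [[river [desert [market glass]]] [ox [twilight priest]]].

[[river [desert [market glass]]] [ox [twilight priest]]]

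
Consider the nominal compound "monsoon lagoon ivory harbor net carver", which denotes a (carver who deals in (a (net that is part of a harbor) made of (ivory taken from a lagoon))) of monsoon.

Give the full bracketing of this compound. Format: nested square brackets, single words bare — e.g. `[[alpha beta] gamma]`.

[monsoon [[[lagoon ivory] [harbor net]] carver]]

Overall it is a kind of carver (specifically "lagoon ivory harbor net carver"); the modifier is "monsoon".
"lagoon ivory harbor net carver" → head "carver", modifier "lagoon ivory harbor net".
"lagoon ivory harbor net" → head "net" (specifically "harbor net"), modifier "lagoon ivory".
"lagoon ivory" → head "ivory", modifier "lagoon".
"harbor net" → head "net", modifier "harbor".
So the structure is [monsoon [[[lagoon ivory] [harbor net]] carver]].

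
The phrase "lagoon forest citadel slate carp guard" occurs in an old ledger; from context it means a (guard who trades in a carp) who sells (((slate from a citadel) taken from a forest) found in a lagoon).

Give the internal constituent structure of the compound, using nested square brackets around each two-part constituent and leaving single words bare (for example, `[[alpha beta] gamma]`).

The outermost head in the paraphrase is "guard" (specifically "carp guard"), modified by "lagoon forest citadel slate".
"lagoon forest citadel slate" → head "slate" (specifically "forest citadel slate"), modifier "lagoon".
"forest citadel slate" → head "slate" (specifically "citadel slate"), modifier "forest".
"citadel slate" → head "slate", modifier "citadel".
"carp guard" → head "guard", modifier "carp".
Assembled: [[lagoon [forest [citadel slate]]] [carp guard]].

[[lagoon [forest [citadel slate]]] [carp guard]]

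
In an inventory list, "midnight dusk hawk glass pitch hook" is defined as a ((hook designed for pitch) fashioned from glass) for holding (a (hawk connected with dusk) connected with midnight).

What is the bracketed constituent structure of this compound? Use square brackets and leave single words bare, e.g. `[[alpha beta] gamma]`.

[[midnight [dusk hawk]] [glass [pitch hook]]]

The outermost head in the paraphrase is "hook" (specifically "glass pitch hook"), modified by "midnight dusk hawk".
Inside "midnight dusk hawk": head "hawk" (specifically "dusk hawk"), modifier "midnight".
Inside "dusk hawk": head "hawk", modifier "dusk".
Inside "glass pitch hook": head "hook" (specifically "pitch hook"), modifier "glass".
Inside "pitch hook": head "hook", modifier "pitch".
So the structure is [[midnight [dusk hawk]] [glass [pitch hook]]].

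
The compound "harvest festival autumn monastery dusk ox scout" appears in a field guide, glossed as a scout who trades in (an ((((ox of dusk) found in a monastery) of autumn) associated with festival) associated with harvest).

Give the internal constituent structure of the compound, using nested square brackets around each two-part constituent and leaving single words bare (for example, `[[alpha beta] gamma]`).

[[harvest [festival [autumn [monastery [dusk ox]]]]] scout]

At the top level: head "scout"; modifier "harvest festival autumn monastery dusk ox".
Within "harvest festival autumn monastery dusk ox", the head is "ox" (specifically "festival autumn monastery dusk ox") and the modifier is "harvest".
Within "festival autumn monastery dusk ox", the head is "ox" (specifically "autumn monastery dusk ox") and the modifier is "festival".
Within "autumn monastery dusk ox", the head is "ox" (specifically "monastery dusk ox") and the modifier is "autumn".
Within "monastery dusk ox", the head is "ox" (specifically "dusk ox") and the modifier is "monastery".
Within "dusk ox", the head is "ox" and the modifier is "dusk".
Putting it together: [[harvest [festival [autumn [monastery [dusk ox]]]]] scout].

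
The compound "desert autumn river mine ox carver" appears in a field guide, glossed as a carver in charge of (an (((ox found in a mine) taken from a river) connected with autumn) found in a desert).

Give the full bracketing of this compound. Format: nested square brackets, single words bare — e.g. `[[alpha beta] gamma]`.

[[desert [autumn [river [mine ox]]]] carver]

Whole compound: head "carver", modifier "desert autumn river mine ox".
"desert autumn river mine ox" → head "ox" (specifically "autumn river mine ox"), modifier "desert".
"autumn river mine ox" → head "ox" (specifically "river mine ox"), modifier "autumn".
"river mine ox" → head "ox" (specifically "mine ox"), modifier "river".
"mine ox" → head "ox", modifier "mine".
So the structure is [[desert [autumn [river [mine ox]]]] carver].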